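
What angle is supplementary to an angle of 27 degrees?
Supplementary angles sum to 180 degrees.
Other angle = 180 - 27
Other angle = 153 degrees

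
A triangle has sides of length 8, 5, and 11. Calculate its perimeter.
Perimeter = sum of all sides
Perimeter = 8 + 5 + 11
Perimeter = 24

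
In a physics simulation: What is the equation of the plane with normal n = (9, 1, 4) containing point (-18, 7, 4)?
d = n·P = (9)(-18) + (1)(7) + (4)(4) = -139
Plane: 9x + y + 4z = -139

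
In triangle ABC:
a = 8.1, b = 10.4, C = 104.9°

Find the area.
Using A = ½ab·sin(C):
A = ½·8.1·10.4·sin(104.9°) = ½·84.24·0.966376 = 40.7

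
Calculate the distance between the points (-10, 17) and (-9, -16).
Using the distance formula: d = sqrt((x₂-x₁)² + (y₂-y₁)²)
dx = (-9) - (-10) = 1
dy = (-16) - 17 = -33
d = sqrt(1² + (-33)²) = sqrt(1 + 1089) = sqrt(1090) = 33.02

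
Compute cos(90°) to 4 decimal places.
cos(90 degrees) = 0
Decimal approximation: 0.0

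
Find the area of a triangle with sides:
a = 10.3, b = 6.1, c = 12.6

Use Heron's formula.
s = (a+b+c)/2 = (10.3+6.1+12.6)/2 = 14.5
A = √(s(s-a)(s-b)(s-c)) = √(14.5·4.2·8.4·1.9)
A = √971.964 = 31.18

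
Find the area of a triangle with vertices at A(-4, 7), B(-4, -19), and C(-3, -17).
Using the coordinate formula: Area = (1/2)|x₁(y₂-y₃) + x₂(y₃-y₁) + x₃(y₁-y₂)|
Area = (1/2)|(-4)((-19)-(-17)) + (-4)((-17)-7) + (-3)(7-(-19))|
Area = (1/2)|(-4)*(-2) + (-4)*(-24) + (-3)*26|
Area = (1/2)|8 + 96 + (-78)|
Area = (1/2)*26 = 13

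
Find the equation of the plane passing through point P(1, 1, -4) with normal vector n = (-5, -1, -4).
d = n·P = (-5)(1) + (-1)(1) + (-4)(-4) = 10
Plane: -5x - y - 4z = 10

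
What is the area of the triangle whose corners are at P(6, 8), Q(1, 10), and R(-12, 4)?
Using the coordinate formula: Area = (1/2)|x₁(y₂-y₃) + x₂(y₃-y₁) + x₃(y₁-y₂)|
Area = (1/2)|6(10-4) + 1(4-8) + (-12)(8-10)|
Area = (1/2)|6*6 + 1*(-4) + (-12)*(-2)|
Area = (1/2)|36 + (-4) + 24|
Area = (1/2)*56 = 28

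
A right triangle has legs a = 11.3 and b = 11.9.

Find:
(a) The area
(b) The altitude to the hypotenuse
(a) Area = ½ab = ½·11.3·11.9 = 67.235
(b) Hypotenuse c = √(11.3² + 11.9²) = √269.3 = 16.4104
    Area = ½·c·h_c  →  h_c = 2·Area/c = 2·67.235/16.4104 = 8.194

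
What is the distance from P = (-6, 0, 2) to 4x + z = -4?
d = |4(-6) + 0(0) + 1(2) - (-4)| / √(4² + 0² + 1²) = 18/√17 = 4.366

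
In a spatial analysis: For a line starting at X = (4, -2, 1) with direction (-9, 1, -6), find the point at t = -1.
P(-1) = (4 + (-9)(-1), -2 + 1(-1), 1 + (-6)(-1)) = (13, -3, 7)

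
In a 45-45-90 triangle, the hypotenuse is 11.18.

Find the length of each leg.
In a 45-45-90 triangle, hypotenuse = leg·√2  →  leg = hypotenuse/√2
leg = 11.18/√2 = 7.905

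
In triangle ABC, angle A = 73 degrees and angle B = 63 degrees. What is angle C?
Sum of angles in a triangle = 180 degrees
Third angle = 180 - 73 - 63
Third angle = 44 degrees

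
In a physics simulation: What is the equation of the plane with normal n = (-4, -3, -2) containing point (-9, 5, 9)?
d = n·P = (-4)(-9) + (-3)(5) + (-2)(9) = 3
Plane: -4x - 3y - 2z = 3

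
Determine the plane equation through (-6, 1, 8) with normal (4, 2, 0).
d = n·P = (4)(-6) + (2)(1) + (0)(8) = -22
Plane: 4x + 2y = -22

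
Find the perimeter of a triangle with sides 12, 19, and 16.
Perimeter = sum of all sides
Perimeter = 12 + 19 + 16
Perimeter = 47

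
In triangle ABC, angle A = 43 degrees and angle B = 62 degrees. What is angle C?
Sum of angles in a triangle = 180 degrees
Third angle = 180 - 43 - 62
Third angle = 75 degrees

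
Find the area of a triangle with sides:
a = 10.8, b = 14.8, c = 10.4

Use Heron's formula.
s = (a+b+c)/2 = (10.8+14.8+10.4)/2 = 18
A = √(s(s-a)(s-b)(s-c)) = √(18·7.2·3.2·7.6)
A = √3151.87 = 56.14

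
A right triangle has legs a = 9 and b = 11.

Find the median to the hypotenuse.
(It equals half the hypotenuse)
Hypotenuse c = √(9² + 11²) = √202 = 14.2127
Median to hypotenuse = c/2 = 7.106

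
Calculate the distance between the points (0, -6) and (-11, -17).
Using the distance formula: d = sqrt((x₂-x₁)² + (y₂-y₁)²)
dx = (-11) - 0 = -11
dy = (-17) - (-6) = -11
d = sqrt((-11)² + (-11)²) = sqrt(121 + 121) = sqrt(242) = 15.56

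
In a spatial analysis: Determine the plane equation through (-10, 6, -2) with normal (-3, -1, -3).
d = n·P = (-3)(-10) + (-1)(6) + (-3)(-2) = 30
Plane: -3x - y - 3z = 30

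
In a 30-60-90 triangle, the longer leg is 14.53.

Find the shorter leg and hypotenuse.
In a 30-60-90 triangle, sides are in ratio 1 : √3 : 2.
Long leg = short leg·√3  →  short leg = 14.53/√3 = 8.389
Hypotenuse = 2·(short leg) = 2·14.53/√3 = 16.78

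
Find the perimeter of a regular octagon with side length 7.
Perimeter = number of sides * side length
Perimeter = 8 * 7
Perimeter = 56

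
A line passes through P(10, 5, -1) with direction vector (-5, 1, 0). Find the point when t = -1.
P(-1) = (10 + (-5)(-1), 5 + 1(-1), -1 + 0(-1)) = (15, 4, -1)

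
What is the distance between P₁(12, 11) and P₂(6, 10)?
Using the distance formula: d = sqrt((x₂-x₁)² + (y₂-y₁)²)
dx = 6 - 12 = -6
dy = 10 - 11 = -1
d = sqrt((-6)² + (-1)²) = sqrt(36 + 1) = sqrt(37) = 6.08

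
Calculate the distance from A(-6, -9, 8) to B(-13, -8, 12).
d = √[(-7)² + (1)² + (4)²] = √66 = 8.124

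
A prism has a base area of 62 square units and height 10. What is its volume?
Volume = base area * height
Volume = 62 * 10
Volume = 620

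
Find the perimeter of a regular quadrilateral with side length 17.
Perimeter = number of sides * side length
Perimeter = 4 * 17
Perimeter = 68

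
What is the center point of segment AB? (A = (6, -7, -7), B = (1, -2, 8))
Midpoint = ((6+1)/2, (-7-2)/2, (-7+8)/2) = (3.5, -4.5, 0.5)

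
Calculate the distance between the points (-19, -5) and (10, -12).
Using the distance formula: d = sqrt((x₂-x₁)² + (y₂-y₁)²)
dx = 10 - (-19) = 29
dy = (-12) - (-5) = -7
d = sqrt(29² + (-7)²) = sqrt(841 + 49) = sqrt(890) = 29.83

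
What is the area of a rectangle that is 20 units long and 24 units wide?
Area = length * width
Area = 20 * 24
Area = 480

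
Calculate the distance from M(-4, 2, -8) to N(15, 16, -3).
d = √[(19)² + (14)² + (5)²] = √582 = 24.12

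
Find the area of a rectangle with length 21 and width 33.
Area = length * width
Area = 21 * 33
Area = 693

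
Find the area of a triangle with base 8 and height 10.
Area = (1/2) * base * height
Area = (1/2) * 8 * 10
Area = 40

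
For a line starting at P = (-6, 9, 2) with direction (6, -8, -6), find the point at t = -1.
P(-1) = (-6 + 6(-1), 9 + (-8)(-1), 2 + (-6)(-1)) = (-12, 17, 8)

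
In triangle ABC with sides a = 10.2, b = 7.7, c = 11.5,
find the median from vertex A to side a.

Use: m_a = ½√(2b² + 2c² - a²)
m_a = ½√(2·7.7² + 2·11.5² - 10.2²)
m_a = ½√(118.58 + 264.5 - 104.04) = ½√279.04 = 8.352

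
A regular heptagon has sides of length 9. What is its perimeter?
Perimeter = number of sides * side length
Perimeter = 7 * 9
Perimeter = 63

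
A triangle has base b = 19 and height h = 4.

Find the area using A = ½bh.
A = ½·19·4 = 38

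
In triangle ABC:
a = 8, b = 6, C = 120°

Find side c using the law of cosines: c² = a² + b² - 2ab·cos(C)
c² = 8² + 6² - 2·8·6·cos(120°)
c² = 64 + 36 - 96·-0.5000 = 148
c = √148 = 12.17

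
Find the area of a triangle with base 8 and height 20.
Area = (1/2) * base * height
Area = (1/2) * 8 * 20
Area = 80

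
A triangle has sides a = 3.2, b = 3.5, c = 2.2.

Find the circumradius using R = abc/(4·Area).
s = (a+b+c)/2 = 4.45
Area = √(s(s-a)(s-b)(s-c)) = √(4.45·1.25·0.95·2.25) = 3.44817
R = abc/(4·Area) = (3.2·3.5·2.2)/(4·3.44817) = 24.64/13.79268 = 1.786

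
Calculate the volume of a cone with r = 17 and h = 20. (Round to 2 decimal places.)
Volume = (1/3) * pi * r² * h
Volume = (1/3) * pi * 17² * 20
Volume = (1/3) * pi * 289 * 20
Volume = (1/3) * pi * 5780
Volume = 6052.80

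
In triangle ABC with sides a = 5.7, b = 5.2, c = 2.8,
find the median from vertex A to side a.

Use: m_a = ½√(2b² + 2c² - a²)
m_a = ½√(2·5.2² + 2·2.8² - 5.7²)
m_a = ½√(54.08 + 15.68 - 32.49) = ½√37.27 = 3.052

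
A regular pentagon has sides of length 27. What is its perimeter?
Perimeter = number of sides * side length
Perimeter = 5 * 27
Perimeter = 135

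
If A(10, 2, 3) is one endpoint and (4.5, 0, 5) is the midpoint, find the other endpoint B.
B = (2×4.5 - 10, 2×0 - 2, 2×5 - 3) = (-1, -2, 7)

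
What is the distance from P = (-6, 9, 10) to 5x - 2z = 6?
d = |5(-6) + 0(9) + (-2)(10) - (6)| / √(5² + 0² + (-2)²) = 56/√29 = 10.4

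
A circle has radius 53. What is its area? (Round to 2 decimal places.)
Area = pi * r²
Area = pi * 53²
Area = pi * 2809
Area = 8824.73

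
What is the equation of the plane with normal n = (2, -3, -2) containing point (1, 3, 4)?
d = n·P = (2)(1) + (-3)(3) + (-2)(4) = -15
Plane: 2x - 3y - 2z = -15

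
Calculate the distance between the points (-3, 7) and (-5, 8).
Using the distance formula: d = sqrt((x₂-x₁)² + (y₂-y₁)²)
dx = (-5) - (-3) = -2
dy = 8 - 7 = 1
d = sqrt((-2)² + 1²) = sqrt(4 + 1) = sqrt(5) = 2.24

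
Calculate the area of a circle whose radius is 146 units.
Area = pi * r²
Area = pi * 146²
Area = pi * 21316
Area = 66966.19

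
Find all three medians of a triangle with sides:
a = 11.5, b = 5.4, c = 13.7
Using m_x = ½√(2y² + 2z² - x²):
m_a = ½√(2·5.4² + 2·13.7² - 11.5²) = ½√301.45 = 8.681
m_b = ½√(2·11.5² + 2·13.7² - 5.4²) = ½√610.72 = 12.36
m_c = ½√(2·11.5² + 2·5.4² - 13.7²) = ½√135.13 = 5.812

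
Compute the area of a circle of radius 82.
Area = pi * r²
Area = pi * 82²
Area = pi * 6724
Area = 21124.07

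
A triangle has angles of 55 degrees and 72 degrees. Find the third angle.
Sum of angles in a triangle = 180 degrees
Third angle = 180 - 55 - 72
Third angle = 53 degrees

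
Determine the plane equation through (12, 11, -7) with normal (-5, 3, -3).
d = n·P = (-5)(12) + (3)(11) + (-3)(-7) = -6
Plane: -5x + 3y - 3z = -6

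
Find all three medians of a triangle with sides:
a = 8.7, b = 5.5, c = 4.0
Using m_x = ½√(2y² + 2z² - x²):
m_a = ½√(2·5.5² + 2·4.0² - 8.7²) = ½√16.81 = 2.05
m_b = ½√(2·8.7² + 2·4.0² - 5.5²) = ½√153.13 = 6.187
m_c = ½√(2·8.7² + 2·5.5² - 4.0²) = ½√195.88 = 6.998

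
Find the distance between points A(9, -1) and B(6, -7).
Using the distance formula: d = sqrt((x₂-x₁)² + (y₂-y₁)²)
dx = 6 - 9 = -3
dy = (-7) - (-1) = -6
d = sqrt((-3)² + (-6)²) = sqrt(9 + 36) = sqrt(45) = 6.71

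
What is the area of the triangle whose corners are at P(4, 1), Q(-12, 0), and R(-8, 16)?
Using the coordinate formula: Area = (1/2)|x₁(y₂-y₃) + x₂(y₃-y₁) + x₃(y₁-y₂)|
Area = (1/2)|4(0-16) + (-12)(16-1) + (-8)(1-0)|
Area = (1/2)|4*(-16) + (-12)*15 + (-8)*1|
Area = (1/2)|(-64) + (-180) + (-8)|
Area = (1/2)*252 = 126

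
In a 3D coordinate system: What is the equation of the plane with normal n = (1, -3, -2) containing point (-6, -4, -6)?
d = n·P = (1)(-6) + (-3)(-4) + (-2)(-6) = 18
Plane: x - 3y - 2z = 18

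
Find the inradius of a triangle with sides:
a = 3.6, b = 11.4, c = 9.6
s = (a+b+c)/2 = (3.6+11.4+9.6)/2 = 12.3
Area = √(s(s-a)(s-b)(s-c)) = √(12.3·8.7·0.9·2.7) = 16.1256
r = Area/s = 16.1256/12.3 = 1.311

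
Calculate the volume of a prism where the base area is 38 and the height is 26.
Volume = base area * height
Volume = 38 * 26
Volume = 988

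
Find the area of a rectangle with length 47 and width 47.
Area = length * width
Area = 47 * 47
Area = 2209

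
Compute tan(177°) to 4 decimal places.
tan(177 degrees) = -0.0524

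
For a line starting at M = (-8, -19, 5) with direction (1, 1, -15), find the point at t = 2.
P(2) = (-8 + 1(2), -19 + 1(2), 5 + (-15)(2)) = (-6, -17, -25)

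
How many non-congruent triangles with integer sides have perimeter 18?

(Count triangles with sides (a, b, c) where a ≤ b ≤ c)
With a ≤ b ≤ c and a + b + c = 18, the triangle inequality a + b > c gives c < 18/2, so c ≤ 8.
Iterate a from 1 to ⌊p/3⌋ = 6; for each a, b ranges from a to ⌊(p−a)/2⌋ with c = p − a − b, keeping only c ≥ b.
Triples: (2, 8, 8), (3, 7, 8), (4, 6, 8), …
Count = 7 triangles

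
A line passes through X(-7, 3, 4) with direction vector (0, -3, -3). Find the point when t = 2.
P(2) = (-7 + 0(2), 3 + (-3)(2), 4 + (-3)(2)) = (-7, -3, -2)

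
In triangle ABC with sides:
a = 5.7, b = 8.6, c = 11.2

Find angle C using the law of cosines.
cos(C) = (a² + b² - c²)/(2ab)
cos(C) = (5.7² + 8.6² - 11.2²)/(2·5.7·8.6) = -18.99/98.04 = -0.193696
C = arccos(-0.193696) = 101.2°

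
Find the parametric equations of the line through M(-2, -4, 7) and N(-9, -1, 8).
Direction vector d = N - M = (-7, 3, 1)
x = -2 - 7t, y = -4 + 3t, z = 7 + t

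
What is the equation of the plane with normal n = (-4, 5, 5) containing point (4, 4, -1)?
d = n·P = (-4)(4) + (5)(4) + (5)(-1) = -1
Plane: -4x + 5y + 5z = -1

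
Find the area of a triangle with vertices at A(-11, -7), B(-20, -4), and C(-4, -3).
Using the coordinate formula: Area = (1/2)|x₁(y₂-y₃) + x₂(y₃-y₁) + x₃(y₁-y₂)|
Area = (1/2)|(-11)((-4)-(-3)) + (-20)((-3)-(-7)) + (-4)((-7)-(-4))|
Area = (1/2)|(-11)*(-1) + (-20)*4 + (-4)*(-3)|
Area = (1/2)|11 + (-80) + 12|
Area = (1/2)*57 = 28.50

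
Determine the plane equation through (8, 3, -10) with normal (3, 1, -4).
d = n·P = (3)(8) + (1)(3) + (-4)(-10) = 67
Plane: 3x + y - 4z = 67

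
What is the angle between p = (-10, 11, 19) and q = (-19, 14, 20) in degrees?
p·q = 724, |p|² = 582, |q|² = 957
cos θ = 724/√556974 ≈ 0.9701
θ ≈ 14.04°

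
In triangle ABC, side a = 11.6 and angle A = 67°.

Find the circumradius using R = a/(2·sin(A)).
R = a/(2·sin(A)) = 11.6/(2·sin(67°))
R = 11.6/(2·0.920505) = 11.6/1.841010 = 6.301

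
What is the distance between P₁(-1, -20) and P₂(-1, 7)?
Using the distance formula: d = sqrt((x₂-x₁)² + (y₂-y₁)²)
dx = (-1) - (-1) = 0
dy = 7 - (-20) = 27
d = sqrt(0² + 27²) = sqrt(0 + 729) = sqrt(729) = 27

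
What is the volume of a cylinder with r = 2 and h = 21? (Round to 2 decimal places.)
Volume = pi * r² * h
Volume = pi * 2² * 21
Volume = pi * 4 * 21
Volume = pi * 84
Volume = 263.89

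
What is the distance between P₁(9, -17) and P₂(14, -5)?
Using the distance formula: d = sqrt((x₂-x₁)² + (y₂-y₁)²)
dx = 14 - 9 = 5
dy = (-5) - (-17) = 12
d = sqrt(5² + 12²) = sqrt(25 + 144) = sqrt(169) = 13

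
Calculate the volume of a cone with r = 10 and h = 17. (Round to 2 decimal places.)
Volume = (1/3) * pi * r² * h
Volume = (1/3) * pi * 10² * 17
Volume = (1/3) * pi * 100 * 17
Volume = (1/3) * pi * 1700
Volume = 1780.24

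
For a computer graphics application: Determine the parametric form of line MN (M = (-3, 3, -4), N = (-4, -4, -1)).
Direction vector d = N - M = (-1, -7, 3)
x = -3 - t, y = 3 - 7t, z = -4 + 3t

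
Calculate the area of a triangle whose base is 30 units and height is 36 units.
Area = (1/2) * base * height
Area = (1/2) * 30 * 36
Area = 540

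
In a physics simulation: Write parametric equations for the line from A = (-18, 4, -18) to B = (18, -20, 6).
Direction vector d = B - A = (36, -24, 24)
x = -18 + 36t, y = 4 - 24t, z = -18 + 24t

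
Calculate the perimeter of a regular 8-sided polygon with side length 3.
Perimeter = number of sides * side length
Perimeter = 8 * 3
Perimeter = 24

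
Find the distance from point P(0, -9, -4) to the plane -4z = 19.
d = |0(0) + 0(-9) + (-4)(-4) - (19)| / √(0² + 0² + (-4)²) = 3/√16 = 0.75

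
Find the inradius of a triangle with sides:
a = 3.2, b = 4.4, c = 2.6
s = (a+b+c)/2 = (3.2+4.4+2.6)/2 = 5.1
Area = √(s(s-a)(s-b)(s-c)) = √(5.1·1.9·0.7·2.5) = 4.11795
r = Area/s = 4.11795/5.1 = 0.8074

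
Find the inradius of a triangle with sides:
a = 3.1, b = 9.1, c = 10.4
s = (a+b+c)/2 = (3.1+9.1+10.4)/2 = 11.3
Area = √(s(s-a)(s-b)(s-c)) = √(11.3·8.2·2.2·0.9) = 13.545
r = Area/s = 13.545/11.3 = 1.199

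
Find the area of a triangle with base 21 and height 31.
Area = (1/2) * base * height
Area = (1/2) * 21 * 31
Area = 325.50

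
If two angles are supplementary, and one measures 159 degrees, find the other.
Supplementary angles sum to 180 degrees.
Other angle = 180 - 159
Other angle = 21 degrees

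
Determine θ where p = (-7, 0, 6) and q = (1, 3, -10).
p·q = -67, |p|² = 85, |q|² = 110
cos θ = -67/√9350 ≈ -0.6929
θ ≈ 133.9°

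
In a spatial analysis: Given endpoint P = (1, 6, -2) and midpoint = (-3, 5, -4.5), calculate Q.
Q = (2×(-3) - 1, 2×5 - 6, 2×(-4.5) - (-2)) = (-7, 4, -7)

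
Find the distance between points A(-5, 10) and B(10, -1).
Using the distance formula: d = sqrt((x₂-x₁)² + (y₂-y₁)²)
dx = 10 - (-5) = 15
dy = (-1) - 10 = -11
d = sqrt(15² + (-11)²) = sqrt(225 + 121) = sqrt(346) = 18.60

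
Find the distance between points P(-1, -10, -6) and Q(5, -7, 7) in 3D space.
d = √[(6)² + (3)² + (13)²] = √214 = 14.63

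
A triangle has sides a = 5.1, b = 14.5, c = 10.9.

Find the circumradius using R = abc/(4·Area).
s = (a+b+c)/2 = 15.25
Area = √(s(s-a)(s-b)(s-c)) = √(15.25·10.15·0.75·4.35) = 22.4721
R = abc/(4·Area) = (5.1·14.5·10.9)/(4·22.4721) = 806.055/89.8884 = 8.967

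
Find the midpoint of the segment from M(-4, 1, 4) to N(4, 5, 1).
Midpoint = ((-4+4)/2, (1+5)/2, (4+1)/2) = (0, 3, 2.5)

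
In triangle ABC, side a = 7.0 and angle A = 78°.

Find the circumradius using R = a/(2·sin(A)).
R = a/(2·sin(A)) = 7.0/(2·sin(78°))
R = 7.0/(2·0.978148) = 7.0/1.956295 = 3.578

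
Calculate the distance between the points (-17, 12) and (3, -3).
Using the distance formula: d = sqrt((x₂-x₁)² + (y₂-y₁)²)
dx = 3 - (-17) = 20
dy = (-3) - 12 = -15
d = sqrt(20² + (-15)²) = sqrt(400 + 225) = sqrt(625) = 25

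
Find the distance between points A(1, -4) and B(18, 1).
Using the distance formula: d = sqrt((x₂-x₁)² + (y₂-y₁)²)
dx = 18 - 1 = 17
dy = 1 - (-4) = 5
d = sqrt(17² + 5²) = sqrt(289 + 25) = sqrt(314) = 17.72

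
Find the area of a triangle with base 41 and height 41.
Area = (1/2) * base * height
Area = (1/2) * 41 * 41
Area = 840.50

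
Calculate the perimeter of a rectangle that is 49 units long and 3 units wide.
Perimeter = 2 * (length + width)
Perimeter = 2 * (49 + 3)
Perimeter = 2 * 52
Perimeter = 104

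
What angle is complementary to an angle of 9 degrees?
Complementary angles sum to 90 degrees.
Other angle = 90 - 9
Other angle = 81 degrees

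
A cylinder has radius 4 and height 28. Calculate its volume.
Volume = pi * r² * h
Volume = pi * 4² * 28
Volume = pi * 16 * 28
Volume = pi * 448
Volume = 1407.43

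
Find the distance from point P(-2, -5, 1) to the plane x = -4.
d = |1(-2) + 0(-5) + 0(1) - (-4)| / √(1² + 0² + 0²) = 2/√1 = 2.0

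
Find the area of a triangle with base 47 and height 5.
Area = (1/2) * base * height
Area = (1/2) * 47 * 5
Area = 117.50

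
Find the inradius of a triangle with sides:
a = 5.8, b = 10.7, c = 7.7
s = (a+b+c)/2 = (5.8+10.7+7.7)/2 = 12.1
Area = √(s(s-a)(s-b)(s-c)) = √(12.1·6.3·1.4·4.4) = 21.6697
r = Area/s = 21.6697/12.1 = 1.791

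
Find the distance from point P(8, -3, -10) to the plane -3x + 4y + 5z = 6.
d = |(-3)(8) + 4(-3) + 5(-10) - (6)| / √((-3)² + 4² + 5²) = 92/√50 = 13.01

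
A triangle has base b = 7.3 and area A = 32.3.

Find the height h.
A = ½bh  →  h = 2A/b
h = 2·32.3/7.3 = 8.849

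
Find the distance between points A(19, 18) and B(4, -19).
Using the distance formula: d = sqrt((x₂-x₁)² + (y₂-y₁)²)
dx = 4 - 19 = -15
dy = (-19) - 18 = -37
d = sqrt((-15)² + (-37)²) = sqrt(225 + 1369) = sqrt(1594) = 39.92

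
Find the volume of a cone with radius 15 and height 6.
Volume = (1/3) * pi * r² * h
Volume = (1/3) * pi * 15² * 6
Volume = (1/3) * pi * 225 * 6
Volume = (1/3) * pi * 1350
Volume = 1413.72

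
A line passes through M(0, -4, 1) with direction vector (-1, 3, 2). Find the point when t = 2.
P(2) = (0 + (-1)(2), -4 + 3(2), 1 + 2(2)) = (-2, 2, 5)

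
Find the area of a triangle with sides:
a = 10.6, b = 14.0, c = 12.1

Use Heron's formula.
s = (a+b+c)/2 = (10.6+14.0+12.1)/2 = 18.35
A = √(s(s-a)(s-b)(s-c)) = √(18.35·7.75·4.35·6.25)
A = √3866.4 = 62.18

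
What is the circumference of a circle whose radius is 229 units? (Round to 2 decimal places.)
Circumference = 2 * pi * r
Circumference = 2 * pi * 229
Circumference = 1438.85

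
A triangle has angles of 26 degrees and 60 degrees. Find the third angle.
Sum of angles in a triangle = 180 degrees
Third angle = 180 - 26 - 60
Third angle = 94 degrees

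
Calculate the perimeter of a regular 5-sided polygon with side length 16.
Perimeter = number of sides * side length
Perimeter = 5 * 16
Perimeter = 80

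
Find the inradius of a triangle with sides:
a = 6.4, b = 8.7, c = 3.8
s = (a+b+c)/2 = (6.4+8.7+3.8)/2 = 9.45
Area = √(s(s-a)(s-b)(s-c)) = √(9.45·3.05·0.75·5.65) = 11.0515
r = Area/s = 11.0515/9.45 = 1.169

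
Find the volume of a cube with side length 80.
Volume = s³
Volume = 80³
Volume = 512000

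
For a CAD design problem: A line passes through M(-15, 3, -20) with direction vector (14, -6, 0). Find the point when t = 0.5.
P(0.5) = (-15 + 14(0.5), 3 + (-6)(0.5), -20 + 0(0.5)) = (-8, 0, -20)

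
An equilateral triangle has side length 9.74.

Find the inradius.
For an equilateral triangle, r = s/(2√3) where s is the side.
r = 9.74/(2√3) = 9.74/3.464102 = 2.812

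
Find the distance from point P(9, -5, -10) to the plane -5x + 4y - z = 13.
d = |(-5)(9) + 4(-5) + (-1)(-10) - (13)| / √((-5)² + 4² + (-1)²) = 68/√42 = 10.49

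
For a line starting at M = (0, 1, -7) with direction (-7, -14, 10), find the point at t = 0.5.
P(0.5) = (0 + (-7)(0.5), 1 + (-14)(0.5), -7 + 10(0.5)) = (-3.5, -6, -2)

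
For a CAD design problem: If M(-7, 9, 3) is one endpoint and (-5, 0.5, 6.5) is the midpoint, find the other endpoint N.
N = (2×(-5) - (-7), 2×0.5 - 9, 2×6.5 - 3) = (-3, -8, 10)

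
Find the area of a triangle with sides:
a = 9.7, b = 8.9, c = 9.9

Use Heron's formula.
s = (a+b+c)/2 = (9.7+8.9+9.9)/2 = 14.25
A = √(s(s-a)(s-b)(s-c)) = √(14.25·4.55·5.35·4.35)
A = √1508.93 = 38.84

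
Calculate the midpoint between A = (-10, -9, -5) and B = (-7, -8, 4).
Midpoint = ((-10-7)/2, (-9-8)/2, (-5+4)/2) = (-8.5, -8.5, -0.5)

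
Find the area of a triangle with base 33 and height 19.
Area = (1/2) * base * height
Area = (1/2) * 33 * 19
Area = 313.50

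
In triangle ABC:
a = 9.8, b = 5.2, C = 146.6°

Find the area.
Using A = ½ab·sin(C):
A = ½·9.8·5.2·sin(146.6°) = ½·50.96·0.550481 = 14.03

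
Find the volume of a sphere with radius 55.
Volume = (4/3) * pi * r³
Volume = (4/3) * pi * 55³
Volume = (4/3) * pi * 166375
Volume = 696909.97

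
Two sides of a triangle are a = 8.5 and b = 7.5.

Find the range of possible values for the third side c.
By the triangle inequality: |a - b| < c < a + b
|8.5 - 7.5| < c < 8.5 + 7.5
1 < c < 16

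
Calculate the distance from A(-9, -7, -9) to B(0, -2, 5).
d = √[(9)² + (5)² + (14)²] = √302 = 17.38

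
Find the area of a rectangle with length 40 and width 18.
Area = length * width
Area = 40 * 18
Area = 720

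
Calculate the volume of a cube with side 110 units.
Volume = s³
Volume = 110³
Volume = 1331000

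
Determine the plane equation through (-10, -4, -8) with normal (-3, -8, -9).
d = n·P = (-3)(-10) + (-8)(-4) + (-9)(-8) = 134
Plane: -3x - 8y - 9z = 134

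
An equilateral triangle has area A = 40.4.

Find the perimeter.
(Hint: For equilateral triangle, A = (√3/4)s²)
A = (√3/4)s²  →  s² = 4A/√3 = 4·40.4/√3 = 93.2998
s = 9.65918
Perimeter = 3s = 28.98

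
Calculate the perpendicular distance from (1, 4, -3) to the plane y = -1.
d = |0(1) + 1(4) + 0(-3) - (-1)| / √(0² + 1² + 0²) = 5/√1 = 5.0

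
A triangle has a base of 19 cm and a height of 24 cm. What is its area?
Area = (1/2) * base * height
Area = (1/2) * 19 * 24
Area = 228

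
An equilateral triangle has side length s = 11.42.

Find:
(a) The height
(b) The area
(a) Height h = s·√3/2 = 11.42·√3/2 = 9.89
(b) Area = (√3/4)·s² = (√3/4)·11.42² = (√3/4)·130.416 = 56.47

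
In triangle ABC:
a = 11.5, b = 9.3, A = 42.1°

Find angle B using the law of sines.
sin(B)/b = sin(A)/a
sin(B) = b·sin(A)/a = 9.3·sin(42.1°)/11.5 = 0.542171
B = arcsin(0.542171) = 32.83°  (b ≤ a, so B ≤ A and the acute solution is unique)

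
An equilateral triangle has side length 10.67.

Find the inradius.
For an equilateral triangle, r = s/(2√3) where s is the side.
r = 10.67/(2√3) = 10.67/3.464102 = 3.08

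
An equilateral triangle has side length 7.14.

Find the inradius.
For an equilateral triangle, r = s/(2√3) where s is the side.
r = 7.14/(2√3) = 7.14/3.464102 = 2.061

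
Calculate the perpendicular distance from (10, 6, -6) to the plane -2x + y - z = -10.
d = |(-2)(10) + 1(6) + (-1)(-6) - (-10)| / √((-2)² + 1² + (-1)²) = 2/√6 = 0.8165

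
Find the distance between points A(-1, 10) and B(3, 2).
Using the distance formula: d = sqrt((x₂-x₁)² + (y₂-y₁)²)
dx = 3 - (-1) = 4
dy = 2 - 10 = -8
d = sqrt(4² + (-8)²) = sqrt(16 + 64) = sqrt(80) = 8.94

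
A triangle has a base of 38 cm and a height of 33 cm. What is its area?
Area = (1/2) * base * height
Area = (1/2) * 38 * 33
Area = 627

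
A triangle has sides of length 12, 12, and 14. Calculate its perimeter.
Perimeter = sum of all sides
Perimeter = 12 + 12 + 14
Perimeter = 38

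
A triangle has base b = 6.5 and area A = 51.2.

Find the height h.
A = ½bh  →  h = 2A/b
h = 2·51.2/6.5 = 15.75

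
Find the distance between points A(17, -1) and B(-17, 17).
Using the distance formula: d = sqrt((x₂-x₁)² + (y₂-y₁)²)
dx = (-17) - 17 = -34
dy = 17 - (-1) = 18
d = sqrt((-34)² + 18²) = sqrt(1156 + 324) = sqrt(1480) = 38.47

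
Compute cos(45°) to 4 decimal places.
cos(45 degrees) = sqrt(2)/2
Decimal approximation: 0.7071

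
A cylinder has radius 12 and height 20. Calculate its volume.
Volume = pi * r² * h
Volume = pi * 12² * 20
Volume = pi * 144 * 20
Volume = pi * 2880
Volume = 9047.79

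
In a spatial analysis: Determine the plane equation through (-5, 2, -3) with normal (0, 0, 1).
d = n·P = (0)(-5) + (0)(2) + (1)(-3) = -3
Plane: z = -3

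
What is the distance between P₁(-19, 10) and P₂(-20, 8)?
Using the distance formula: d = sqrt((x₂-x₁)² + (y₂-y₁)²)
dx = (-20) - (-19) = -1
dy = 8 - 10 = -2
d = sqrt((-1)² + (-2)²) = sqrt(1 + 4) = sqrt(5) = 2.24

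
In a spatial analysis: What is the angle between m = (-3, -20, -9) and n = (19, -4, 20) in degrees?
m·n = -157, |m|² = 490, |n|² = 777
cos θ = -157/√380730 ≈ -0.2544
θ ≈ 104.7°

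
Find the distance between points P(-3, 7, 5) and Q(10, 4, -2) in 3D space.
d = √[(13)² + (-3)² + (-7)²] = √227 = 15.07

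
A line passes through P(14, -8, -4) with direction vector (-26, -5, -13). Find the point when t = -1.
P(-1) = (14 + (-26)(-1), -8 + (-5)(-1), -4 + (-13)(-1)) = (40, -3, 9)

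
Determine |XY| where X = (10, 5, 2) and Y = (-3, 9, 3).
d = √[(-13)² + (4)² + (1)²] = √186 = 13.64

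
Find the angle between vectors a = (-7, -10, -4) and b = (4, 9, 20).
a·b = -198, |a|² = 165, |b|² = 497
cos θ = -198/√82005 ≈ -0.6914
θ ≈ 133.7°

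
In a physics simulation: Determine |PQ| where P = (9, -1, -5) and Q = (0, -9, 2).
d = √[(-9)² + (-8)² + (7)²] = √194 = 13.93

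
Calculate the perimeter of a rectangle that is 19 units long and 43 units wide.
Perimeter = 2 * (length + width)
Perimeter = 2 * (19 + 43)
Perimeter = 2 * 62
Perimeter = 124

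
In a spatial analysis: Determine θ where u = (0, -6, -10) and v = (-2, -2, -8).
u·v = 92, |u|² = 136, |v|² = 72
cos θ = 92/√9792 ≈ 0.9297
θ ≈ 21.61°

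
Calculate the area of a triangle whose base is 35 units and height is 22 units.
Area = (1/2) * base * height
Area = (1/2) * 35 * 22
Area = 385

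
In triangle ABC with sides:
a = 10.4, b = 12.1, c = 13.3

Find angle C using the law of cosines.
cos(C) = (a² + b² - c²)/(2ab)
cos(C) = (10.4² + 12.1² - 13.3²)/(2·10.4·12.1) = 77.68/251.68 = 0.308646
C = arccos(0.308646) = 72.02°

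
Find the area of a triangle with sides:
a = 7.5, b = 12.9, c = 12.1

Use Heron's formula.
s = (a+b+c)/2 = (7.5+12.9+12.1)/2 = 16.25
A = √(s(s-a)(s-b)(s-c)) = √(16.25·8.75·3.35·4.15)
A = √1976.76 = 44.46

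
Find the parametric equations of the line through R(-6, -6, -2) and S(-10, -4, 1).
Direction vector d = S - R = (-4, 2, 3)
x = -6 - 4t, y = -6 + 2t, z = -2 + 3t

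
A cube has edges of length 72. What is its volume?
Volume = s³
Volume = 72³
Volume = 373248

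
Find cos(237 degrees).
cos(237 degrees) = -0.5446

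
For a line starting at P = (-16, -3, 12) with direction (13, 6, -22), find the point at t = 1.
P(1) = (-16 + 13(1), -3 + 6(1), 12 + (-22)(1)) = (-3, 3, -10)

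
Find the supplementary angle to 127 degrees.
Supplementary angles sum to 180 degrees.
Other angle = 180 - 127
Other angle = 53 degrees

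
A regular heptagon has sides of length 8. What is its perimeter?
Perimeter = number of sides * side length
Perimeter = 7 * 8
Perimeter = 56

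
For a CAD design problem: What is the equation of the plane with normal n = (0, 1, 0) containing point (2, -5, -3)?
d = n·P = (0)(2) + (1)(-5) + (0)(-3) = -5
Plane: y = -5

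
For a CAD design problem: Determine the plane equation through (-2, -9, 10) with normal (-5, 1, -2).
d = n·P = (-5)(-2) + (1)(-9) + (-2)(10) = -19
Plane: -5x + y - 2z = -19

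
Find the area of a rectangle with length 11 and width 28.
Area = length * width
Area = 11 * 28
Area = 308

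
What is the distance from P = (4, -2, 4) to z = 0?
d = |0(4) + 0(-2) + 1(4) - (0)| / √(0² + 0² + 1²) = 4/√1 = 4.0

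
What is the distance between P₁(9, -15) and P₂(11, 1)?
Using the distance formula: d = sqrt((x₂-x₁)² + (y₂-y₁)²)
dx = 11 - 9 = 2
dy = 1 - (-15) = 16
d = sqrt(2² + 16²) = sqrt(4 + 256) = sqrt(260) = 16.12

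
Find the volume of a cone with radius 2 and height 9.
Volume = (1/3) * pi * r² * h
Volume = (1/3) * pi * 2² * 9
Volume = (1/3) * pi * 4 * 9
Volume = (1/3) * pi * 36
Volume = 37.70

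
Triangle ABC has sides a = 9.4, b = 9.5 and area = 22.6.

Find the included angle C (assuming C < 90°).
Area = ½ab·sin(C)  →  sin(C) = 2·Area/(ab)
sin(C) = 2·22.6/(9.4·9.5) = 0.506159
C = arcsin(0.506159) = 30.41°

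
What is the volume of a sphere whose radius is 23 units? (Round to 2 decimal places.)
Volume = (4/3) * pi * r³
Volume = (4/3) * pi * 23³
Volume = (4/3) * pi * 12167
Volume = 50965.01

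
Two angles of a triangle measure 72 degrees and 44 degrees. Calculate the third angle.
Sum of angles in a triangle = 180 degrees
Third angle = 180 - 72 - 44
Third angle = 64 degrees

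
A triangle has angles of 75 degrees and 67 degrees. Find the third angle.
Sum of angles in a triangle = 180 degrees
Third angle = 180 - 75 - 67
Third angle = 38 degrees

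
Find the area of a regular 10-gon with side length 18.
For a regular 10-gon with side length s = 18:
Apothem a = s / (2*tan(pi/10)) = 18 / (2*tan(pi/10)) ≈ 27.69915
Perimeter P = 10 * 18 = 180
Area = (1/2) * P * a = (1/2) * 180 * 27.69915 = 2492.92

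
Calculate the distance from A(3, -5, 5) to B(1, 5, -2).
d = √[(-2)² + (10)² + (-7)²] = √153 = 12.37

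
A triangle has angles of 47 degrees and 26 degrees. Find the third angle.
Sum of angles in a triangle = 180 degrees
Third angle = 180 - 47 - 26
Third angle = 107 degrees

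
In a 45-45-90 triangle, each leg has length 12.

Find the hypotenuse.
Hypotenuse = 12√2 = 16.97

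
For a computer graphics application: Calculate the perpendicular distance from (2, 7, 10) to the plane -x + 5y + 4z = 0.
d = |(-1)(2) + 5(7) + 4(10) - (0)| / √((-1)² + 5² + 4²) = 73/√42 = 11.26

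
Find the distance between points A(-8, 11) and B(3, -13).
Using the distance formula: d = sqrt((x₂-x₁)² + (y₂-y₁)²)
dx = 3 - (-8) = 11
dy = (-13) - 11 = -24
d = sqrt(11² + (-24)²) = sqrt(121 + 576) = sqrt(697) = 26.40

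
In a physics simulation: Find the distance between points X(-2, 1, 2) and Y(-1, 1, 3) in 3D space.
d = √[(1)² + (0)² + (1)²] = √2 = 1.414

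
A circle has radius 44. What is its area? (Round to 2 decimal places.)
Area = pi * r²
Area = pi * 44²
Area = pi * 1936
Area = 6082.12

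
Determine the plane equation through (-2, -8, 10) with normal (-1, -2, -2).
d = n·P = (-1)(-2) + (-2)(-8) + (-2)(10) = -2
Plane: -x - 2y - 2z = -2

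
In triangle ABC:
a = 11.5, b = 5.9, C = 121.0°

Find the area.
Using A = ½ab·sin(C):
A = ½·11.5·5.9·sin(121.0°) = ½·67.85·0.857167 = 29.08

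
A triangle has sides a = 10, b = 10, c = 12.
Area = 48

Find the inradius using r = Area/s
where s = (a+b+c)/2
s = (10+10+12)/2 = 16
r = Area/s = 48/16 = 3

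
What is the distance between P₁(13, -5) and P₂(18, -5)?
Using the distance formula: d = sqrt((x₂-x₁)² + (y₂-y₁)²)
dx = 18 - 13 = 5
dy = (-5) - (-5) = 0
d = sqrt(5² + 0²) = sqrt(25 + 0) = sqrt(25) = 5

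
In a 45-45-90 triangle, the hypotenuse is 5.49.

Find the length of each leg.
In a 45-45-90 triangle, hypotenuse = leg·√2  →  leg = hypotenuse/√2
leg = 5.49/√2 = 3.882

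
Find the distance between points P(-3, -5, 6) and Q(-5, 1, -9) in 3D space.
d = √[(-2)² + (6)² + (-15)²] = √265 = 16.28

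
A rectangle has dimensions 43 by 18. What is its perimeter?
Perimeter = 2 * (length + width)
Perimeter = 2 * (43 + 18)
Perimeter = 2 * 61
Perimeter = 122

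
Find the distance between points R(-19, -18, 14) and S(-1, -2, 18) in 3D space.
d = √[(18)² + (16)² + (4)²] = √596 = 24.41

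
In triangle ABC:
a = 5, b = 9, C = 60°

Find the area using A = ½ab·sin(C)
A = ½·5·9·sin(60°) = ½·45·0.866025 = 19.49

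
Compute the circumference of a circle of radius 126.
Circumference = 2 * pi * r
Circumference = 2 * pi * 126
Circumference = 791.68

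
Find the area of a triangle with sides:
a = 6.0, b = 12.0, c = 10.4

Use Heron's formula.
s = (a+b+c)/2 = (6.0+12.0+10.4)/2 = 14.2
A = √(s(s-a)(s-b)(s-c)) = √(14.2·8.2·2.2·3.8)
A = √973.438 = 31.2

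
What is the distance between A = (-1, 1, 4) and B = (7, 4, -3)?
d = √[(8)² + (3)² + (-7)²] = √122 = 11.05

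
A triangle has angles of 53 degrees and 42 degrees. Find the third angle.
Sum of angles in a triangle = 180 degrees
Third angle = 180 - 53 - 42
Third angle = 85 degrees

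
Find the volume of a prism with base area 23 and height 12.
Volume = base area * height
Volume = 23 * 12
Volume = 276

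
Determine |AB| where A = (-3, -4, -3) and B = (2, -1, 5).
d = √[(5)² + (3)² + (8)²] = √98 = 9.899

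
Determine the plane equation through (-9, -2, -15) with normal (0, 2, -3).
d = n·P = (0)(-9) + (2)(-2) + (-3)(-15) = 41
Plane: 2y - 3z = 41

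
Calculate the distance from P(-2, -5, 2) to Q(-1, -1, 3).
d = √[(1)² + (4)² + (1)²] = √18 = 4.243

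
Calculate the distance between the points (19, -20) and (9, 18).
Using the distance formula: d = sqrt((x₂-x₁)² + (y₂-y₁)²)
dx = 9 - 19 = -10
dy = 18 - (-20) = 38
d = sqrt((-10)² + 38²) = sqrt(100 + 1444) = sqrt(1544) = 39.29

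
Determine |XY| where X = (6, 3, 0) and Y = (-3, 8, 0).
d = √[(-9)² + (5)² + (0)²] = √106 = 10.3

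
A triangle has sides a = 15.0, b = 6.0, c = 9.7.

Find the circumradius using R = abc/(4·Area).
s = (a+b+c)/2 = 15.35
Area = √(s(s-a)(s-b)(s-c)) = √(15.35·0.35·9.35·5.65) = 16.8468
R = abc/(4·Area) = (15.0·6.0·9.7)/(4·16.8468) = 873/67.3872 = 12.95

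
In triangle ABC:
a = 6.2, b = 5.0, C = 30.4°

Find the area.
Using A = ½ab·sin(C):
A = ½·6.2·5.0·sin(30.4°) = ½·31·0.506034 = 7.844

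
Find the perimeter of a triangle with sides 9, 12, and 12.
Perimeter = sum of all sides
Perimeter = 9 + 12 + 12
Perimeter = 33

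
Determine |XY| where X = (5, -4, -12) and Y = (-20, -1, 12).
d = √[(-25)² + (3)² + (24)²] = √1210 = 34.79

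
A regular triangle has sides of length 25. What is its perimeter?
Perimeter = number of sides * side length
Perimeter = 3 * 25
Perimeter = 75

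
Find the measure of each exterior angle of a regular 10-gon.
Exterior angle of a regular n-gon = 360/n
Exterior angle = 360/10
Exterior angle = 36 degrees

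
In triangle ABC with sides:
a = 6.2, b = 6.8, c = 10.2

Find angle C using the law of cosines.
cos(C) = (a² + b² - c²)/(2ab)
cos(C) = (6.2² + 6.8² - 10.2²)/(2·6.2·6.8) = -19.36/84.32 = -0.229602
C = arccos(-0.229602) = 103.3°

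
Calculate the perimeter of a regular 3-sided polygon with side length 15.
Perimeter = number of sides * side length
Perimeter = 3 * 15
Perimeter = 45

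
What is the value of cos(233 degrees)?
cos(233 degrees) = -0.6018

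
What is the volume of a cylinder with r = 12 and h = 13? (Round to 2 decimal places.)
Volume = pi * r² * h
Volume = pi * 12² * 13
Volume = pi * 144 * 13
Volume = pi * 1872
Volume = 5881.06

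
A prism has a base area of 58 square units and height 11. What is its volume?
Volume = base area * height
Volume = 58 * 11
Volume = 638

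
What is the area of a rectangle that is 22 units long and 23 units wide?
Area = length * width
Area = 22 * 23
Area = 506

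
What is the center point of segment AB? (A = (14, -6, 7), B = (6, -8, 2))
Midpoint = ((14+6)/2, (-6-8)/2, (7+2)/2) = (10, -7, 4.5)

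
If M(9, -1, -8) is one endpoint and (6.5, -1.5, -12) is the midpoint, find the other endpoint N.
N = (2×6.5 - 9, 2×(-1.5) - (-1), 2×(-12) - (-8)) = (4, -2, -16)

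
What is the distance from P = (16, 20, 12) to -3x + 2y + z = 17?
d = |(-3)(16) + 2(20) + 1(12) - (17)| / √((-3)² + 2² + 1²) = 13/√14 = 3.474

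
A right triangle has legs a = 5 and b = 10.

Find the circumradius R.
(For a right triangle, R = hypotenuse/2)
Hypotenuse c = √(5² + 10²) = √125 = 11.1803
R = c/2 = 5.59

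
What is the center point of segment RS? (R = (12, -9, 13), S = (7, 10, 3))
Midpoint = ((12+7)/2, (-9+10)/2, (13+3)/2) = (9.5, 0.5, 8)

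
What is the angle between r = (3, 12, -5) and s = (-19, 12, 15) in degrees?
r·s = 12, |r|² = 178, |s|² = 730
cos θ = 12/√129940 ≈ 0.03329
θ ≈ 88.09°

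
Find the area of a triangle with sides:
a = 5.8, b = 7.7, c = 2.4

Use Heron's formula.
s = (a+b+c)/2 = (5.8+7.7+2.4)/2 = 7.95
A = √(s(s-a)(s-b)(s-c)) = √(7.95·2.15·0.25·5.55)
A = √23.7158 = 4.87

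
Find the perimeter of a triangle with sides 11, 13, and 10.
Perimeter = sum of all sides
Perimeter = 11 + 13 + 10
Perimeter = 34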